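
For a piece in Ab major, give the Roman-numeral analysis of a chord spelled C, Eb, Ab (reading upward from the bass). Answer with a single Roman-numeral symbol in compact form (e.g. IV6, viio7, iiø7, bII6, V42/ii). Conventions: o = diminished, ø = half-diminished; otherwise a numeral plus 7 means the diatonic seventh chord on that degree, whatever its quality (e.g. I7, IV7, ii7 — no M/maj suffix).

I6

Stacked in thirds the chord is Ab-C-Eb: a major triad on Ab.
Ab is scale degree 1 in Ab major, and a major triad on that degree is written I.
With C in the bass the chord is in first inversion, so the figured bass is 6.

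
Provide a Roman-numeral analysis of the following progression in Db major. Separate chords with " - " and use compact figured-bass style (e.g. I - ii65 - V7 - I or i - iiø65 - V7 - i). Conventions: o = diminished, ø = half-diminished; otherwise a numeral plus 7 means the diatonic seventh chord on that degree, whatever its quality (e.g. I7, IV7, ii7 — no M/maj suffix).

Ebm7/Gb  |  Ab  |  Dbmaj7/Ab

ii65 - V - I43

Ebm7/Gb has root Eb, degree 2 in Db major, so ii65.
Ab has root Ab, degree 5 in Db major, so V.
Dbmaj7/Ab: root Db is the tonic; major seventh chord there is I43.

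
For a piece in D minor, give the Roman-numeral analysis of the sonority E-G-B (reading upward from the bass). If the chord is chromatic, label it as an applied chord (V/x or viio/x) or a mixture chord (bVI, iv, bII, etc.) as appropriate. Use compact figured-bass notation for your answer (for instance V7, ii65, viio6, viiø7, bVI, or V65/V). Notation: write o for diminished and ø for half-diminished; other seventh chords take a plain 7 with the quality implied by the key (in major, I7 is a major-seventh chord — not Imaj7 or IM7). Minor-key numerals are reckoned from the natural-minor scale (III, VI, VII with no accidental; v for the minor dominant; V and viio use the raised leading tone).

ii

The pitches E-G-B form a minor triad rooted on E.
E is the second degree of D minor. This is the minor supertonic, borrowed from the parallel major (the Dorian ii).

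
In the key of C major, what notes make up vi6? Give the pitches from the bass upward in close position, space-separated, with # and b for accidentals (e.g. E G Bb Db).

C E A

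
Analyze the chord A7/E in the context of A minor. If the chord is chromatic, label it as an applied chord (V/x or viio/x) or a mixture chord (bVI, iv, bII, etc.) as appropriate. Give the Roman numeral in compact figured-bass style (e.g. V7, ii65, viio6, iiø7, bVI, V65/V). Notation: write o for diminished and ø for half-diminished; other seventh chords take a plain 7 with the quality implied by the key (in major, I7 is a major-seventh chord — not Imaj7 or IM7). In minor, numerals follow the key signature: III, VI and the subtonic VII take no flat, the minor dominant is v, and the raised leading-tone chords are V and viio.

The pitches A-C#-E-G form a dominant seventh chord rooted on A.
A is not a diatonic chord root with this quality in A minor, but it lies a perfect fifth above D (iv), so the chord functions as an applied dominant of iv.
With E in the bass the chord is in second inversion, so the figured bass is 43.

V43/iv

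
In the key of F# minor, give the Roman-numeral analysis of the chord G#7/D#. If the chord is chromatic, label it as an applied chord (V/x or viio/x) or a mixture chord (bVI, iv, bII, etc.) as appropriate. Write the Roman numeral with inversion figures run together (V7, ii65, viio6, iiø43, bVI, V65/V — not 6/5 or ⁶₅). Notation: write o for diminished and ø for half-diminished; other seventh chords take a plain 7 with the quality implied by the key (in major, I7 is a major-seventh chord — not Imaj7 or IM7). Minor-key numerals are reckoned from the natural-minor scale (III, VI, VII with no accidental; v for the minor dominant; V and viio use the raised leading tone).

The pitches G#-B#-D#-F# form a dominant seventh chord rooted on G#.
G# is not a diatonic chord root with this quality in F# minor, but it lies a perfect fifth above C# (V), so the chord functions as an applied dominant of V.
With D# in the bass the chord is in second inversion, so the figured bass is 43.

V43/V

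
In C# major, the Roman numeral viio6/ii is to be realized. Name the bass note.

E#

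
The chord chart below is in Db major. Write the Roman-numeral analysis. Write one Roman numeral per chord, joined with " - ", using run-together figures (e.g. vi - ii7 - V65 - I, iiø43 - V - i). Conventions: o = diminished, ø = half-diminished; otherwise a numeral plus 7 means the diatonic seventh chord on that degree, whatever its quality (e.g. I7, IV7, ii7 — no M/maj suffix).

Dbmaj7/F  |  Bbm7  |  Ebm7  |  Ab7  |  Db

I65 - vi7 - ii7 - V7 - I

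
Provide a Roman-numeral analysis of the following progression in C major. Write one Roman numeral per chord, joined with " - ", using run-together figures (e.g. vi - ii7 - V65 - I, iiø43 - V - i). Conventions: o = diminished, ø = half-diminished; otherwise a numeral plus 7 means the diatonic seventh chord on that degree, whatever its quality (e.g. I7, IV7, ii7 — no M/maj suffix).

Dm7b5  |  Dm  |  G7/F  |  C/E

iiø7 - ii - V42 - I6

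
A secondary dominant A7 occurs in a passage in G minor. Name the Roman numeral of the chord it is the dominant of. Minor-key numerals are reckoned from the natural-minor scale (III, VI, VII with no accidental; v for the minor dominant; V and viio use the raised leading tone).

The chord is a dominant seventh chord on A.
A dominant resolves down a perfect fifth: A → D. In G minor, D is scale degree 5, i.e. V.

V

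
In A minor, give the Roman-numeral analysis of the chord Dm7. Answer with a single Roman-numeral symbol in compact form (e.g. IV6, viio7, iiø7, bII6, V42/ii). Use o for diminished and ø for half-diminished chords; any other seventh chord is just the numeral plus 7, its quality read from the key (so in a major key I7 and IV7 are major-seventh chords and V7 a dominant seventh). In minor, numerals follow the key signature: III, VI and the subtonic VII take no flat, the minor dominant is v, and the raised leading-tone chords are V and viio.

Stacked in thirds the chord is D-F-A-C: a minor seventh chord on D.
D is scale degree 4 in A minor, and a minor seventh chord on that degree is written iv7.

iv7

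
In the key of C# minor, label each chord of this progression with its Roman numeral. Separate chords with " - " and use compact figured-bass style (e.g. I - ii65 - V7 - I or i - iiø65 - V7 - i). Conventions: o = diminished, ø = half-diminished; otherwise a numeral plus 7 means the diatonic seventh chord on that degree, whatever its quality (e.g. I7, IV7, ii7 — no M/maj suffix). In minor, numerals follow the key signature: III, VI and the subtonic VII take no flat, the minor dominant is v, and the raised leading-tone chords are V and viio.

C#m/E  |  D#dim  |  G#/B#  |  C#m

i6 - iio - V6 - i

C#m/E: minor triad on C# = scale degree 1 → i6.
D#dim has root D#, degree 2 in C# minor, so iio.
G#/B#: root G# is the dominant; major triad there is V6.
C#m: minor triad on C# = scale degree 1 → i.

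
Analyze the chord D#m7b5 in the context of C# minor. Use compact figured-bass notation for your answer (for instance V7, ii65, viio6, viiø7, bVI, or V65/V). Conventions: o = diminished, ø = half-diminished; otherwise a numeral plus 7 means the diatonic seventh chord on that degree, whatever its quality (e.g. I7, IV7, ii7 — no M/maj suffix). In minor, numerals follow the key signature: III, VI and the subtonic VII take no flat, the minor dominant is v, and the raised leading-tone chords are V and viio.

The pitches D#-F#-A-C# form a half-diminished seventh chord rooted on D#.
D# is scale degree 2 in C# minor, and a half-diminished seventh chord on that degree is written iiø7.

iiø7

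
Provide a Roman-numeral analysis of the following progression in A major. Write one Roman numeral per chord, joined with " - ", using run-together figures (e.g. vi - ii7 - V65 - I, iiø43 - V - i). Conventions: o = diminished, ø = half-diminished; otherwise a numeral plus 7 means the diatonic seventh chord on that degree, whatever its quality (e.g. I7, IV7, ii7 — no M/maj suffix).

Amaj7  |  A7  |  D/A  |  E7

I7 - V7/IV - IV64 - V7

Amaj7: root A is the tonic; major seventh chord there is I7.
A7 is the secondary dominant of IV (dominant seventh chord on A): V7/IV.
D/A: major triad on D = scale degree 4 → IV64.
E7: root E is the dominant; dominant seventh chord there is V7.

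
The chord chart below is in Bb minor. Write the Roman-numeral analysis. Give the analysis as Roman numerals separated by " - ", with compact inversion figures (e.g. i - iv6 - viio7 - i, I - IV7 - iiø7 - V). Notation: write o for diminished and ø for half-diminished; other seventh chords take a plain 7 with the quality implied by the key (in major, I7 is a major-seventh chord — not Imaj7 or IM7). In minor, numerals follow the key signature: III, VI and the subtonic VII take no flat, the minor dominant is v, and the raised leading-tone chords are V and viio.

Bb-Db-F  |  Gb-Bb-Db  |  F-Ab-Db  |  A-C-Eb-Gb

Bb-Db-F: minor triad on Bb = scale degree 1 → i.
Gb-Bb-Db: major triad on Gb = scale degree 6 → VI.
F-Ab-Db: major triad on Db = scale degree 3 → III6.
A-C-Eb-Gb has root A, degree 7 in Bb minor, so viio7.

i - VI - III6 - viio7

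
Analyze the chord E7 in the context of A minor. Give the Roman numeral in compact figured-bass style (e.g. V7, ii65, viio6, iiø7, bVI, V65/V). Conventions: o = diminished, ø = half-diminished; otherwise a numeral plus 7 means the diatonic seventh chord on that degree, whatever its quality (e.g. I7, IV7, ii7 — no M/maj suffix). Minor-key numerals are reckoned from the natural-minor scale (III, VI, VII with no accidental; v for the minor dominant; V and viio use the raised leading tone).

V7

Stacked in thirds the chord is E-G#-B-D: a dominant seventh chord on E.
E is scale degree 5 in A minor, and a dominant seventh chord on that degree is written V7.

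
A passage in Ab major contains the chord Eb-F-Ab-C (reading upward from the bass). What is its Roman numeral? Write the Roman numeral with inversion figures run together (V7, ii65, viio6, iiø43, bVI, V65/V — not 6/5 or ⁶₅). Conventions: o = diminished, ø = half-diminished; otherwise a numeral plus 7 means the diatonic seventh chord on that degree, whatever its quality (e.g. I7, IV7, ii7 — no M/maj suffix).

vi42

Stacked in thirds the chord is F-Ab-C-Eb: a minor seventh chord on F.
In Ab major, F is the submediant; the diatonic minor seventh chord there is vi7.
With Eb in the bass the chord is in third inversion, so the figured bass is 42.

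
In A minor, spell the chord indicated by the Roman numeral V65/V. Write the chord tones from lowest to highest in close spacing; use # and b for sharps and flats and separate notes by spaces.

D# F# A B

The slash means an applied dominant: we want the dominant of V. In A minor, V is E major, and its dominant is built on B.
Building a dominant seventh chord on B gives B-D#-F#-A.
With the 65 figure the chord is in first inversion; from the bass D# upward in close position it reads D#-F#-A-B.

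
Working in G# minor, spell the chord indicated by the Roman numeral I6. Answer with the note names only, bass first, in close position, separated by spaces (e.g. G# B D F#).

Scale degree 1 in G# minor is G#; here the chord built on it is altered to a major triad. I6 is the major tonic (Picardy third), borrowed from the parallel major.
So the chord is G#-B#-D#, a major triad.
With the 6 figure the chord is in first inversion; from the bass B# upward in close position it reads B#-D#-G#.

B# D# G#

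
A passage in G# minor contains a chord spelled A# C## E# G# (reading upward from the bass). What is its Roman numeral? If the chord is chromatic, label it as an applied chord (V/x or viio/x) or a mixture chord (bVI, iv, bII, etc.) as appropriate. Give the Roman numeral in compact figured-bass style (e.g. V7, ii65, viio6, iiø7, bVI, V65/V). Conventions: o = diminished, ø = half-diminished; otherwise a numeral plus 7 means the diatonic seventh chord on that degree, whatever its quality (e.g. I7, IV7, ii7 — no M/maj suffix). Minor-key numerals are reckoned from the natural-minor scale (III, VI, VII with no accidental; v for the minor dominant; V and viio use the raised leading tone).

V7/V

Stacked in thirds the chord is A#-C##-E#-G#: a dominant seventh chord on A#.
A# is not a diatonic chord root with this quality in G# minor, but it lies a perfect fifth above D# (V), so the chord functions as an applied dominant of V.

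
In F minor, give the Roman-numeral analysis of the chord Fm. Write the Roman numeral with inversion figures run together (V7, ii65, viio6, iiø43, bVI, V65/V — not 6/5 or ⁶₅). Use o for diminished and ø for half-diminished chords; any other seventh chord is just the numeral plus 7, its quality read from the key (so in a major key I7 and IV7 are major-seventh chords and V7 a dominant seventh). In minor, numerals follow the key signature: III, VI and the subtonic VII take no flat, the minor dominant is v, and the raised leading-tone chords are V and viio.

Stacked in thirds the chord is F-Ab-C: a minor triad on F.
In F minor, F is the tonic; the diatonic minor triad there is i.

i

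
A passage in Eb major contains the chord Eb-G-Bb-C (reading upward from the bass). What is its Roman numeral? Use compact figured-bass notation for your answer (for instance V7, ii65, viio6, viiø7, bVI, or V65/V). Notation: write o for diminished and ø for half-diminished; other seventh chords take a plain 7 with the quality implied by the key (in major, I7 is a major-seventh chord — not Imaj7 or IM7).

The pitches C-Eb-G-Bb form a minor seventh chord rooted on C.
In Eb major, C is the submediant; the diatonic minor seventh chord there is vi7.
With Eb in the bass the chord is in first inversion, so the figured bass is 65.

vi65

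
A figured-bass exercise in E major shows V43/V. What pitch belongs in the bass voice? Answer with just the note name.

The applied chord V43/V is rooted on F#: F#-A#-C#-E.
The figure 43 means second inversion — the fifth is in the bass.

C#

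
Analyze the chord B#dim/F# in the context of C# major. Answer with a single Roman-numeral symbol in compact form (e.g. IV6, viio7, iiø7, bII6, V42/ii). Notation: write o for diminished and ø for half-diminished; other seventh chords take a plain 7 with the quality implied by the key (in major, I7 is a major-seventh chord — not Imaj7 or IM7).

Stacked in thirds the chord is B#-D#-F#: a diminished triad on B#.
B# is scale degree 7 in C# major, and a diminished triad on that degree is written viio.
With F# in the bass the chord is in second inversion, so the figured bass is 64.

viio64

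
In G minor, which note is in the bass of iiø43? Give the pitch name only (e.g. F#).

Eb

iiø in G minor has root A; the chord is A-C-Eb-G.
The figure 43 means second inversion — the fifth is in the bass.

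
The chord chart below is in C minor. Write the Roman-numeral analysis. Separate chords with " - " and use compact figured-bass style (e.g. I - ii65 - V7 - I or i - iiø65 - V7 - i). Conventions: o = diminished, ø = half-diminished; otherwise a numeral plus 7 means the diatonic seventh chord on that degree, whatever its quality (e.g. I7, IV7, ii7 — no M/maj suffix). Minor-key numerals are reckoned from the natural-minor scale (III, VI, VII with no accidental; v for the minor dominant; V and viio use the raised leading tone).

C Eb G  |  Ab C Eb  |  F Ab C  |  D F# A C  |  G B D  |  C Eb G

C-Eb-G: minor triad on C = scale degree 1 → i.
Ab-C-Eb has root Ab, degree 6 in C minor, so VI.
F-Ab-C: minor triad on F = scale degree 4 → iv.
D-F#-A-C: a dominant seventh chord on D, the applied dominant of V → V7/V.
G-B-D: major triad on G = scale degree 5 → V.
C-Eb-G: minor triad on C = scale degree 1 → i.

i - VI - iv - V7/V - V - i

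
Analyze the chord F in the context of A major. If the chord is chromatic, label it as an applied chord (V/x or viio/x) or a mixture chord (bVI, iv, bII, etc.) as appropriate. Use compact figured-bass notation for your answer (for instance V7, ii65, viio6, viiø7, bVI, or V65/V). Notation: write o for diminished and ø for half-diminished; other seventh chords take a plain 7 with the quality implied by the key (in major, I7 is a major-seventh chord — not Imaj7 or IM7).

Stacked in thirds the chord is F-A-C: a major triad on F.
F is the lowered sixth degree of A major (diatonic 6 would be F#). This is a major triad on the lowered sixth degree, borrowed from the parallel minor.

bVI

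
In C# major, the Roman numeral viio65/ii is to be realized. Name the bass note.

E#

The applied chord viio65/ii is rooted on C##: C##-E#-G#-B.
The figure 65 means first inversion — the third is in the bass.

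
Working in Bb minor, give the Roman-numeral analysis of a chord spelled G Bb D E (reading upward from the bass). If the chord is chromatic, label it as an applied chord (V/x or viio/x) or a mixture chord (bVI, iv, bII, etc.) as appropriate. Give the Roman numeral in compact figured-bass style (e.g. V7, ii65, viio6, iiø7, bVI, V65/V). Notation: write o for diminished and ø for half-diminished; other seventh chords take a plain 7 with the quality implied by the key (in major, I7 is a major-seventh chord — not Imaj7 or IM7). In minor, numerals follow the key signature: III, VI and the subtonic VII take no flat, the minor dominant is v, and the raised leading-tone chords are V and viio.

viiø65/V

Stacked in thirds the chord is E-G-Bb-D: a half-diminished seventh chord on E.
E sits a half step below F (V in Bb minor); a diminished chord there is the applied leading-tone chord of V.
With G in the bass the chord is in first inversion, so the figured bass is 65.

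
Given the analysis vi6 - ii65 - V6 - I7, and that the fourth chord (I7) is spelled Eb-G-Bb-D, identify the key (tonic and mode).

Eb major

The anchor chord is a major seventh chord on Eb, labeled I7.
If Eb is scale degree 1 and the mode makes that degree carry a major seventh chord, the tonic is Eb and the mode is major.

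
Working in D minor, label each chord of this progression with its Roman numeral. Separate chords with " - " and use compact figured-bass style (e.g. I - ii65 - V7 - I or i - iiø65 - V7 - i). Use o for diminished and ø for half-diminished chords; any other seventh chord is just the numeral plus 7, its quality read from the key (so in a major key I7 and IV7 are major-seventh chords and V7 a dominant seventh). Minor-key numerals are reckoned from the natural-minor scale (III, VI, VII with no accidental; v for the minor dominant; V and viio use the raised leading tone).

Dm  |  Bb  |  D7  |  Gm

Dm: root D is the tonic; minor triad there is i.
Bb: root Bb is the submediant; major triad there is VI.
D7: a dominant seventh chord on D, the applied dominant of iv → V7/iv.
Gm has root G, degree 4 in D minor, so iv.

i - VI - V7/iv - iv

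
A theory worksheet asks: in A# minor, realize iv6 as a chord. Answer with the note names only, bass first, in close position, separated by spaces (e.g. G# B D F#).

F# A# D#

The numeral's case and figure indicate a minor triad. In A# minor its root, the fourth degree, is D#.
That chord is spelled D#-F#-A#.
With the 6 figure the chord is in first inversion; from the bass F# upward in close position it reads F#-A#-D#.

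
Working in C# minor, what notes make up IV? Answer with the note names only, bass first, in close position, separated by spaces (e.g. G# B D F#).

Scale degree 4 in C# minor is F#; here the chord built on it is altered to a major triad. IV is the major subdominant, borrowed from the parallel major.
So the chord is F#-A#-C#, a major triad.

F# A# C#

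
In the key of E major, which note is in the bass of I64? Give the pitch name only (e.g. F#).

B

I in E major has root E; the chord is E-G#-B.
The figure 64 means second inversion — the fifth is in the bass.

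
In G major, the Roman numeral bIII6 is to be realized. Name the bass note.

bIII in G major has root Bb; the chord is Bb-D-F.
The figure 6 means first inversion — the third is in the bass.

D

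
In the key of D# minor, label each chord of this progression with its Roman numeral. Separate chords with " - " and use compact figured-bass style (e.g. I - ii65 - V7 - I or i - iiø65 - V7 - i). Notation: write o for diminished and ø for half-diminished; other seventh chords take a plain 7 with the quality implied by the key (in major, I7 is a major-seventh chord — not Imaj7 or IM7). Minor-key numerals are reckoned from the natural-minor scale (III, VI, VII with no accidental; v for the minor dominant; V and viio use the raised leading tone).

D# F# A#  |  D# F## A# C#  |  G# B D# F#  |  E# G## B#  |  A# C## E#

D#-F#-A# has root D#, degree 1 in D# minor, so i.
D#-F##-A#-C# is the secondary dominant of iv (dominant seventh chord on D#): V7/iv.
G#-B-D#-F# has root G#, degree 4 in D# minor, so iv7.
E#-G##-B# is the secondary dominant of V (major triad on E#): V/V.
A#-C##-E#: root A# is the dominant; major triad there is V.

i - V7/iv - iv7 - V/V - V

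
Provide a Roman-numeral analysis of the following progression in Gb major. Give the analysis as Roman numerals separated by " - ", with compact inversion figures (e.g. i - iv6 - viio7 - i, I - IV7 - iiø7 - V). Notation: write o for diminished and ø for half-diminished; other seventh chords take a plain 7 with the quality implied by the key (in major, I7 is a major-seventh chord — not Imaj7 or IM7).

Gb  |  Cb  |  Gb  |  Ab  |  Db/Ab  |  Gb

Gb: major triad on Gb = scale degree 1 → I.
Cb: major triad on Cb = scale degree 4 → IV.
Gb: major triad on Gb = scale degree 1 → I.
Ab: chromatic; Ab is V of V, so V/V.
Db/Ab: major triad on Db = scale degree 5 → V64.
Gb: major triad on Gb = scale degree 1 → I.

I - IV - I - V/V - V64 - I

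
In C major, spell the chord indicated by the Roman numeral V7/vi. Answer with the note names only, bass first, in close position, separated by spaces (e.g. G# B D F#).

E G# B D

V7/vi is a secondary dominant — the dominant seventh of vi. vi in C major is A, so the applied chord's root is E, a perfect fifth above.
Building a dominant seventh chord on E gives E-G#-B-D.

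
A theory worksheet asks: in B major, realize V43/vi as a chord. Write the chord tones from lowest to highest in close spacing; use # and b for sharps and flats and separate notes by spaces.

A# C# D# F##

V43/vi is a secondary dominant — the dominant seventh of vi. vi in B major is G#, so the applied chord's root is D#, a perfect fifth above.
Building a dominant seventh chord on D# gives D#-F##-A#-C#.
The figured bass 43 indicates second inversion, placing the fifth (A#) in the bass: A#-C#-D#-F##.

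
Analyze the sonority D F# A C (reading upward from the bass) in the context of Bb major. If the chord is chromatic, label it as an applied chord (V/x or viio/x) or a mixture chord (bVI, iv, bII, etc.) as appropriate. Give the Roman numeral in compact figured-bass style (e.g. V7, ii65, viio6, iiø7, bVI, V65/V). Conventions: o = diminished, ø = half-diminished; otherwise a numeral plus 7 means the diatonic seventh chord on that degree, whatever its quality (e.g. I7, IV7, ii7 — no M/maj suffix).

The pitches D-F#-A-C form a dominant seventh chord rooted on D.
D is not a diatonic chord root with this quality in Bb major, but it lies a perfect fifth above G (vi), so the chord functions as an applied dominant of vi.

V7/vi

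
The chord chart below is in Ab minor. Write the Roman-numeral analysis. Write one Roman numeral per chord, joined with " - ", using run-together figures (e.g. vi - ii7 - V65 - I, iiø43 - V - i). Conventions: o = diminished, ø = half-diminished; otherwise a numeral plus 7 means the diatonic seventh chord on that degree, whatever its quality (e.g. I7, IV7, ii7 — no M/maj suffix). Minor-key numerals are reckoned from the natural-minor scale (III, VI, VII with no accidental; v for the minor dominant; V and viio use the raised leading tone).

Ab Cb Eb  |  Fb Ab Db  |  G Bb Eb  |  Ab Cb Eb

i - iv6 - V6 - i

Ab-Cb-Eb has root Ab, degree 1 in Ab minor, so i.
Fb-Ab-Db has root Db, degree 4 in Ab minor, so iv6.
G-Bb-Eb: root Eb is the dominant; major triad there is V6.
Ab-Cb-Eb: root Ab is the tonic; minor triad there is i.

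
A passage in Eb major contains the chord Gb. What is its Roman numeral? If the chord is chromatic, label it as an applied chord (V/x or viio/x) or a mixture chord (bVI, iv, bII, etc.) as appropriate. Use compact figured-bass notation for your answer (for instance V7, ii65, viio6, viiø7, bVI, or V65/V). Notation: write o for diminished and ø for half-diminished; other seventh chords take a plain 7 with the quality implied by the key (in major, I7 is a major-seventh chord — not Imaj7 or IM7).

bIII

Stacked in thirds the chord is Gb-Bb-Db: a major triad on Gb.
Gb is the lowered third degree of Eb major (diatonic 3 would be G). This is a major triad on the lowered third degree, borrowed from the parallel minor.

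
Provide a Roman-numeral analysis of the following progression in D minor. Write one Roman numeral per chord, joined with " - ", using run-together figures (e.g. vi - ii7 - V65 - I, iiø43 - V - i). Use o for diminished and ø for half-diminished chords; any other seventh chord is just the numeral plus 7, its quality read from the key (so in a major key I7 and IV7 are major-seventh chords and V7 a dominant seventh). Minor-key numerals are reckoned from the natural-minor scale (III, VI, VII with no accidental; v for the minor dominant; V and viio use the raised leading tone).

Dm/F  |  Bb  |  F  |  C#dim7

i6 - VI - III - viio7

Dm/F: root D is the tonic; minor triad there is i6.
Bb has root Bb, degree 6 in D minor, so VI.
F: root F is the mediant; major triad there is III.
C#dim7: root C# is the leading tone; fully diminished seventh chord there is viio7.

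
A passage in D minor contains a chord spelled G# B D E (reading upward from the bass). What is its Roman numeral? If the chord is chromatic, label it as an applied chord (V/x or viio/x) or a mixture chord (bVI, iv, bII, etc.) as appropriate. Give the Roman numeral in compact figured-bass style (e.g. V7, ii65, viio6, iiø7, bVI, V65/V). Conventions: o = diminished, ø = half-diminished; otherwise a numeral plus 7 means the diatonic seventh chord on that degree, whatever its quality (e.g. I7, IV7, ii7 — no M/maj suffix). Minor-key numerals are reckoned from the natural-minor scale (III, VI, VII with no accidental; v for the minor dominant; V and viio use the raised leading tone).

V65/V

The pitches E-G#-B-D form a dominant seventh chord rooted on E.
E is not a diatonic chord root with this quality in D minor, but it lies a perfect fifth above A (V), so the chord functions as an applied dominant of V.
With G# in the bass the chord is in first inversion, so the figured bass is 65.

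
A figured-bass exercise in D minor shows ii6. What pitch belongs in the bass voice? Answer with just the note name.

ii in D minor has root E; the chord is E-G-B.
The figure 6 means first inversion — the third is in the bass.

G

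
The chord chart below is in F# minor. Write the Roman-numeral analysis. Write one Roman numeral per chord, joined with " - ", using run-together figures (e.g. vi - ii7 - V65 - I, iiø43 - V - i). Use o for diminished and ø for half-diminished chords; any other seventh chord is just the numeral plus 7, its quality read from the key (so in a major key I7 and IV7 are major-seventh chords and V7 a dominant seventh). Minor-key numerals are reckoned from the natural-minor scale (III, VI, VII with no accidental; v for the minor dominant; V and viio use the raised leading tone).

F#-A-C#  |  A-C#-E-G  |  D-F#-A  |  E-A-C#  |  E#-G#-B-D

i - V7/VI - VI - III64 - viio7

F#-A-C# has root F#, degree 1 in F# minor, so i.
A-C#-E-G is the secondary dominant of VI (dominant seventh chord on A): V7/VI.
D-F#-A: root D is the submediant; major triad there is VI.
E-A-C#: root A is the mediant; major triad there is III64.
E#-G#-B-D: root E# is the leading tone; fully diminished seventh chord there is viio7.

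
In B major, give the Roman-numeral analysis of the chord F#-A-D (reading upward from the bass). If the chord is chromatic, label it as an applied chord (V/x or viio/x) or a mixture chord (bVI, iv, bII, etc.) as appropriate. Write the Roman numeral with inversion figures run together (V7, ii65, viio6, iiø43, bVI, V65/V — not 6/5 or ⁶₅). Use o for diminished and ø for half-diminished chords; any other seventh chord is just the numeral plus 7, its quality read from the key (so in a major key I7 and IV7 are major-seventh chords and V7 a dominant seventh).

bIII6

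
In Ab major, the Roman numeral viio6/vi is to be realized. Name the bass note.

The applied chord viio6/vi is rooted on E: E-G-Bb.
The figure 6 means first inversion — the third is in the bass.

G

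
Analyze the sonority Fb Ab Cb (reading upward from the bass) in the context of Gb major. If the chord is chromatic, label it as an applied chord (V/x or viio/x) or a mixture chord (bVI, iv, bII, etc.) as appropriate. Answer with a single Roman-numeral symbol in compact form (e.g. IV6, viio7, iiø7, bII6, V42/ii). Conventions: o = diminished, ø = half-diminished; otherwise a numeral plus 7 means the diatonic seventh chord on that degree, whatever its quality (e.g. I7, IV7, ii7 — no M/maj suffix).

bVII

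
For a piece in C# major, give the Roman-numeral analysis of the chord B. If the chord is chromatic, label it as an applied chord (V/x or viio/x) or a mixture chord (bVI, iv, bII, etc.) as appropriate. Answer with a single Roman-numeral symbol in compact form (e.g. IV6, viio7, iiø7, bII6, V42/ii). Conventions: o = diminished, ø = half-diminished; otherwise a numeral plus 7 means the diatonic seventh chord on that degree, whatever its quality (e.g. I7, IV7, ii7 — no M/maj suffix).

bVII

Stacked in thirds the chord is B-D#-F#: a major triad on B.
B is the lowered seventh degree of C# major (diatonic 7 would be B#). This is a major triad on the lowered seventh degree (the subtonic), borrowed from the parallel minor.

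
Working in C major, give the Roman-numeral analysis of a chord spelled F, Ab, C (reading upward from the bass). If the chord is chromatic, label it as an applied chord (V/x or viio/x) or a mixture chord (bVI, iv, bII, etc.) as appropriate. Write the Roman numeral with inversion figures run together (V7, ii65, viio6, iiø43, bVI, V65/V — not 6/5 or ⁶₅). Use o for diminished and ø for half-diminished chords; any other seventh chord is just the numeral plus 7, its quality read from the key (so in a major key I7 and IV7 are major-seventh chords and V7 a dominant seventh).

iv

The pitches F-Ab-C form a minor triad rooted on F.
F is the fourth degree of C major. This is the minor subdominant, borrowed from the parallel minor.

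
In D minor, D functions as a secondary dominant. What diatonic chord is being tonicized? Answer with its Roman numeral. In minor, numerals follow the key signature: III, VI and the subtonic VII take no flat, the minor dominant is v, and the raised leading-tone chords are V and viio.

The chord is a major triad on D.
A dominant resolves down a perfect fifth: D → G. In D minor, G is scale degree 4, i.e. iv.

iv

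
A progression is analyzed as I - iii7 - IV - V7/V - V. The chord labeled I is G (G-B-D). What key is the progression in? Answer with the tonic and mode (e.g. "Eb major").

G major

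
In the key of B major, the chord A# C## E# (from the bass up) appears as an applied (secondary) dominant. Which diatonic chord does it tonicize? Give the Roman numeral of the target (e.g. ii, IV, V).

iii

The chord is a major triad on A#.
A dominant resolves down a perfect fifth: A# → D#. In B major, D# is scale degree 3, i.e. iii.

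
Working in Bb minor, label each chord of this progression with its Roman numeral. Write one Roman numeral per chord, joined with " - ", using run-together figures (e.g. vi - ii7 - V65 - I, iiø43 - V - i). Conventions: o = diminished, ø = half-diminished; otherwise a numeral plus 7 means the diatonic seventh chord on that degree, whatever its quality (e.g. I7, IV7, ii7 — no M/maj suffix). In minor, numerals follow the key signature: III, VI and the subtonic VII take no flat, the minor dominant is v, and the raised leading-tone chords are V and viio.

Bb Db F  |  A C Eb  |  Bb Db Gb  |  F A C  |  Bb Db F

Bb-Db-F has root Bb, degree 1 in Bb minor, so i.
A-C-Eb: root A is the leading tone; diminished triad there is viio.
Bb-Db-Gb: major triad on Gb = scale degree 6 → VI6.
F-A-C has root F, degree 5 in Bb minor, so V.
Bb-Db-F has root Bb, degree 1 in Bb minor, so i.

i - viio - VI6 - V - i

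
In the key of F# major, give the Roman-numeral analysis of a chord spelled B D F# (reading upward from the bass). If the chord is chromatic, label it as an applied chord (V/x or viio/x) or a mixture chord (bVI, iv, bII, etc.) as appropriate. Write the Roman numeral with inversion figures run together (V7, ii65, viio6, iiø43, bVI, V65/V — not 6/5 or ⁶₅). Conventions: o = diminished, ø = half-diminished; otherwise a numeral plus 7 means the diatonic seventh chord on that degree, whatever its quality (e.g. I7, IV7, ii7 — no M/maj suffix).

Stacked in thirds the chord is B-D-F#: a minor triad on B.
B is the fourth degree of F# major. This is the minor subdominant, borrowed from the parallel minor.

iv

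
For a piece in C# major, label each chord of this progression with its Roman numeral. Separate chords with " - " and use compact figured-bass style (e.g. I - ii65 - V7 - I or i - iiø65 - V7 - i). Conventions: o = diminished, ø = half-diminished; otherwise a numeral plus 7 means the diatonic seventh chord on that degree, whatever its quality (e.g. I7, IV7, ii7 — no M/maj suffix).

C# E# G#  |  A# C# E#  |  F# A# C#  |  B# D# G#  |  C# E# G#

I - vi - IV - V6 - I

C#-E#-G#: major triad on C# = scale degree 1 → I.
A#-C#-E#: minor triad on A# = scale degree 6 → vi.
F#-A#-C#: root F# is the subdominant; major triad there is IV.
B#-D#-G# has root G#, degree 5 in C# major, so V6.
C#-E#-G#: root C# is the tonic; major triad there is I.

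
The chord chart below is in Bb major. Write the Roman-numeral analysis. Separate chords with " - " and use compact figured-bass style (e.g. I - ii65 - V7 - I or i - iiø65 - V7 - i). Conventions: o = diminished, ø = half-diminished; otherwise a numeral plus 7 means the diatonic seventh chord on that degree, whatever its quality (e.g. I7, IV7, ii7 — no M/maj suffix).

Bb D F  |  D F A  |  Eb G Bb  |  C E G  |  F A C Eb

I - iii - IV - V/V - V7

Bb-D-F has root Bb, degree 1 in Bb major, so I.
D-F-A: minor triad on D = scale degree 3 → iii.
Eb-G-Bb: major triad on Eb = scale degree 4 → IV.
C-E-G: chromatic; C is V of V, so V/V.
F-A-C-Eb: root F is the dominant; dominant seventh chord there is V7.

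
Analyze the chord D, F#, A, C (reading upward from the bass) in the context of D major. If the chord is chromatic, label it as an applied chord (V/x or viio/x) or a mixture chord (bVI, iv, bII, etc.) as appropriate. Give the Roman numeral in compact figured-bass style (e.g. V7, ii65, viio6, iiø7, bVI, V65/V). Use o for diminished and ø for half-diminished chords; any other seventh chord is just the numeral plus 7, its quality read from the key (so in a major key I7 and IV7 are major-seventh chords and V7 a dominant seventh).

The pitches D-F#-A-C form a dominant seventh chord rooted on D.
D is not a diatonic chord root with this quality in D major, but it lies a perfect fifth above G (IV), so the chord functions as an applied dominant of IV.

V7/IV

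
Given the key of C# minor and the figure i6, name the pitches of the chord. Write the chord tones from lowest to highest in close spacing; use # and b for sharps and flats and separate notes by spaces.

The numeral's case and figure indicate a minor triad. In C# minor its root, the tonic, is C#.
Stacking thirds from C# gives C#-E-G#.
With the 6 figure the chord is in first inversion; from the bass E upward in close position it reads E-G#-C#.

E G# C#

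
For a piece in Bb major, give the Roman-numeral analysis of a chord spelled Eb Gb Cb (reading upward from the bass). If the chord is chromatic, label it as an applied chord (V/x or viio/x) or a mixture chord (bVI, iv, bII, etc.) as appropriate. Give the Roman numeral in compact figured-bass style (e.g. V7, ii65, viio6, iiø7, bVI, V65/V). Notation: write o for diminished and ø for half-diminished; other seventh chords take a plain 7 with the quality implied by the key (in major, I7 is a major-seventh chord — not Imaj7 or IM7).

bII6

Stacked in thirds the chord is Cb-Eb-Gb: a major triad on Cb.
Cb is the lowered second degree of Bb major (diatonic 2 would be C). This is the Neapolitan sixth — a major triad on the lowered second degree, here in its customary first inversion.
With Eb in the bass the chord is in first inversion, so the figured bass is 6.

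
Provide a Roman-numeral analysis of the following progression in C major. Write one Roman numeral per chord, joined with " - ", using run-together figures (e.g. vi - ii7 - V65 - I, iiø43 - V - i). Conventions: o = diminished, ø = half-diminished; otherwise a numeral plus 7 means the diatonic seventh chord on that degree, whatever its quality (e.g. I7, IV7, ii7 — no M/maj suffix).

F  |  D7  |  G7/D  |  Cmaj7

IV - V7/V - V43 - I7

F has root F, degree 4 in C major, so IV.
D7 is the secondary dominant of V (dominant seventh chord on D): V7/V.
G7/D: root G is the dominant; dominant seventh chord there is V43.
Cmaj7 has root C, degree 1 in C major, so I7.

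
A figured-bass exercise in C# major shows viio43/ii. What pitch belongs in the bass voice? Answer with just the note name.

The applied chord viio43/ii is rooted on C##: C##-E#-G#-B.
The figure 43 means second inversion — the fifth is in the bass.

G#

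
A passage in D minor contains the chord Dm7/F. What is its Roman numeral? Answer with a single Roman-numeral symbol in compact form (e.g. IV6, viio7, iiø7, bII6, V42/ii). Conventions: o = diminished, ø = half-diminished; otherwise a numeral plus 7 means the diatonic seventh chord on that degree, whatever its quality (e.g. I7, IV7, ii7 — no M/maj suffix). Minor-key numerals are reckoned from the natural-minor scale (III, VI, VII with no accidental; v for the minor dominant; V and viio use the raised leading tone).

i65

The pitches D-F-A-C form a minor seventh chord rooted on D.
In D minor, D is the tonic; the diatonic minor seventh chord there is i7.
With F in the bass the chord is in first inversion, so the figured bass is 65.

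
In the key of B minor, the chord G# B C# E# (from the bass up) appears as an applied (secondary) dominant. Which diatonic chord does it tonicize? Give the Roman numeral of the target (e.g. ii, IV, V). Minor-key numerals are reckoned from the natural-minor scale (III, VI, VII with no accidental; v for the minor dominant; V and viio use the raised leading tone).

V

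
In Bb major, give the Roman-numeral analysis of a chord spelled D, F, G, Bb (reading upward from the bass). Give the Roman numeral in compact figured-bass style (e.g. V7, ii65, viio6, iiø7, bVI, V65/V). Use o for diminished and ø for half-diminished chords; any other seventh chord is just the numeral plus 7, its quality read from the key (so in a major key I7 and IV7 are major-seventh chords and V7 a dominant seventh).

vi43

Stacked in thirds the chord is G-Bb-D-F: a minor seventh chord on G.
In Bb major, G is the submediant; the diatonic minor seventh chord there is vi7.
With D in the bass the chord is in second inversion, so the figured bass is 43.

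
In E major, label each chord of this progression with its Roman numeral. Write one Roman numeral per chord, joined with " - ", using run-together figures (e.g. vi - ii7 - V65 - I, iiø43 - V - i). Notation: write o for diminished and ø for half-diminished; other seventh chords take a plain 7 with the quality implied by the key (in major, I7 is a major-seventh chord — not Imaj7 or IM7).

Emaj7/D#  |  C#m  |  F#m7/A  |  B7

Emaj7/D# has root E, degree 1 in E major, so I42.
C#m: root C# is the submediant; minor triad there is vi.
F#m7/A: root F# is the supertonic; minor seventh chord there is ii65.
B7: dominant seventh chord on B = scale degree 5 → V7.

I42 - vi - ii65 - V7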